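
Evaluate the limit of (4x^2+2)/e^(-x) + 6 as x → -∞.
The quotient is an ∞/∞ indeterminate form as x → -∞.
Compare growth rates of the dominant terms (exponentials ≫ polynomials ≫ logarithms), or apply L'Hôpital's rule; the quotient → 0.
Adding the constant: 0 + 6 = 6. Limit = 6.

Final answer: 6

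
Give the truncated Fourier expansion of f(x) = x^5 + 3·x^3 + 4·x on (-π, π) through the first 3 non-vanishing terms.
(-34·π^2 + 2·π^4 + 212)·sin(x) + (-π^4 - 7 + 2·π^2)·sin(2·x) + (188/81 + 14·π^2/27 + 2·π^4/3)·sin(3·x)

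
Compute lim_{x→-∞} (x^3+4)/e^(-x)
This is an ∞/∞ indeterminate form as x → -∞.
Compare growth rates of the dominant terms (exponentials ≫ polynomials ≫ logarithms), or apply L'Hôpital's rule; the quotient → 0.
Limit = 0.

Final answer: 0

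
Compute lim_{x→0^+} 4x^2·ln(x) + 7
The product is a 0·∞ indeterminate form at x → 0⁺.
Rewrite the product as 4·ln(x) / x^(-2) and apply L'Hôpital, or use the standard hierarchy x^(-2) ≫ |ln x| as x → 0⁺.
The indeterminate product → 0, so the limit = 7.

Final answer: 7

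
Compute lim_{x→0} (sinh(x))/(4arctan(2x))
Both numerator and denominator → 0 as x → 0; this is a 0/0 indeterminate form.
Expand each to leading order near x = 0: numerator ~ x, denominator ~ 8·x.
The limit of the ratio is 1/8.

Final answer: 1/8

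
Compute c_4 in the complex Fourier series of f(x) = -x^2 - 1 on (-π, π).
Compute the real Fourier coefficients first: a_4 = -1/4, b_4 = 0.
Then c_4 = (a_4 − i·b_4)/2 = -1/8.

Final answer: -1/8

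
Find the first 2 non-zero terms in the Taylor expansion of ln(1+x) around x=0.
-x^2/2 + x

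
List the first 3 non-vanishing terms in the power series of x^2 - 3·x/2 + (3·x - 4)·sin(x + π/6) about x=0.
x^2·(2 + 3·√(3)/2) - 2·√(3)·x - 2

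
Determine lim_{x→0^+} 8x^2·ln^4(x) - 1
The product is a 0·∞ indeterminate form at x → 0⁺.
Rewrite the product as 8·ln^4(x) / x^(-2) and apply L'Hôpital, or use the standard hierarchy x^(-2) ≫ |ln x|^4 as x → 0⁺.
The indeterminate product → 0, so the limit = -1.

Final answer: -1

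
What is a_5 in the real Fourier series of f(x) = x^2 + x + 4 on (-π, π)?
a_5 = (1/π) ∫_{-π}^{π} f(x)·cos(5x) dx.
Evaluate the integral (use parity and integration by parts as needed): a_5 = -4/25.

Final answer: -4/25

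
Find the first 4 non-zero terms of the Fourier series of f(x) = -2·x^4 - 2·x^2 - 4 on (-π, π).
(-88 + 16·π^2)·cos(x) + (4 - 4·π^2)·cos(2·x) + (-8/27 + 16·π^2/9)·cos(3·x) - 2·π^4/5 - 2·π^2/3 - 4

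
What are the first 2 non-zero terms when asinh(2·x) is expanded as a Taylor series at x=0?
-4·x^3/3 + 2·x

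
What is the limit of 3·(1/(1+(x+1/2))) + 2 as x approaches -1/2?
Direct substitution at x = -1/2 gives 5.

Final answer: 5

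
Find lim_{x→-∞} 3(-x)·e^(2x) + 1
The product is a 0·∞ indeterminate form at x → -∞.
Rewrite the product as 3(-x) / e^(-2x) (an ∞/∞ form) and apply L'Hôpital, or use the standard hierarchy e^(2|x|) ≫ |(-x)| as x → -∞.
The indeterminate product → 0, so the limit = 1.

Final answer: 1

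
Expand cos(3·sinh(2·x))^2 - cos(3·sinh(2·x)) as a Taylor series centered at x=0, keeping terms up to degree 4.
354·x^4 - 18·x^2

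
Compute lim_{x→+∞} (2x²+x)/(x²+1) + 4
Evaluate the dominant behaviour as x → +∞; each term tends to a finite value or vanishes.
Limit = 6.

Final answer: 6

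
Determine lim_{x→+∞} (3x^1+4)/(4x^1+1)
This is an ∞/∞ indeterminate form as x → +∞.
Divide numerator and denominator by x and let the lower-order terms vanish; the leading terms give 3/4.
Limit = 3/4.

Final answer: 3/4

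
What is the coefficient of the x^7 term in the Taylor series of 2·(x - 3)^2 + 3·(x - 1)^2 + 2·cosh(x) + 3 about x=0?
Expand to order 7: 2·(x - 3)^2 + 3·(x - 1)^2 + 2·cosh(x) + 3 = x^6/360 + x^4/12 + 6·x^2 - 18·x + 26 + O(x^8).
The coefficient of x^7 is 0.

Final answer: 0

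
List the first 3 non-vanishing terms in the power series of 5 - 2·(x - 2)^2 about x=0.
-2·x^2 + 8·x - 3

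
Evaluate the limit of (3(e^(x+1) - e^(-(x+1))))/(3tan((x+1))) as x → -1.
Both numerator and denominator → 0 as x → -1; this is a 0/0 indeterminate form.
Expand each to leading order near x = -1: numerator ~ 6·(x + 1), denominator ~ 3·(x + 1).
The limit of the ratio is 2.

Final answer: 2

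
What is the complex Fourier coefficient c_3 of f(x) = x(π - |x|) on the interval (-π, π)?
Compute the real Fourier coefficients first: a_3 = 0, b_3 = 8/(27·π).
Then c_3 = (a_3 − i·b_3)/2 = -4·i/(27·π).

Final answer: -4·i/(27·π)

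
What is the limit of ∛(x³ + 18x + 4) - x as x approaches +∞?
This is an ∞ − ∞ indeterminate form.
Multiply by (A² + AB + B²)/(A² + AB + B²) where A = ∛(x³+18x + 4), B = x to use A³ − B³ = (A−B)(A²+AB+B²); the x³ terms cancel, leaving (18x + 4)/(A²+AB+B²) with denominator ~ 3x², so the limit is 0.
Limit = 0.

Final answer: 0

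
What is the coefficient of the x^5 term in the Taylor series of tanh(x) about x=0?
Expand to order 5: tanh(x) = 2·x^5/15 - x^3/3 + x + O(x^6).
The coefficient of x^5 is 2/15.

Final answer: 2/15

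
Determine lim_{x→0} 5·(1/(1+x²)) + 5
Direct substitution at x = 0 gives 10.

Final answer: 10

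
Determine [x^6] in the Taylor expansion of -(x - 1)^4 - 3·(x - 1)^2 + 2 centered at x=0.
Expand to order 6: -(x - 1)^4 - 3·(x - 1)^2 + 2 = -x^4 + 4·x^3 - 9·x^2 + 10·x - 2 + O(x^7).
The coefficient of x^6 is 0.

Final answer: 0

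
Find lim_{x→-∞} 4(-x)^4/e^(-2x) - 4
The quotient is an ∞/∞ indeterminate form as x → -∞.
Compare growth rates of the dominant terms (exponentials ≫ polynomials ≫ logarithms), or apply L'Hôpital's rule; the quotient → 0.
Adding the constant: 0 - 4 = -4. Limit = -4.

Final answer: -4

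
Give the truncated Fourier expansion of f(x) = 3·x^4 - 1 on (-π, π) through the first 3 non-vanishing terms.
(144 - 24·π^2)·cos(x) + (-9 + 6·π^2)·cos(2·x) - 1 + 3·π^4/5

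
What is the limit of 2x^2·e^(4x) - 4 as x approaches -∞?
The product is a 0·∞ indeterminate form at x → -∞.
Rewrite the product as 2x^2 / e^(-4x) (an ∞/∞ form) and apply L'Hôpital, or use the standard hierarchy e^(4|x|) ≫ |x^2| as x → -∞.
The indeterminate product → 0, so the limit = -4.

Final answer: -4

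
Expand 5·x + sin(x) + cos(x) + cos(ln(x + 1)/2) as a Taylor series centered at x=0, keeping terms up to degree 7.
25241·x^7/322560 - 4109·x^6/46080 + 103·x^5/960 - 9·x^4/128 - x^3/24 - 5·x^2/8 + 6·x + 2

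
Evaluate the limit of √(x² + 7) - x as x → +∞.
This is an ∞ − ∞ indeterminate form.
Multiply and divide by the conjugate √(x²+7) + x; the x² terms cancel, leaving 7/(√(x²+7)+x) → 0.
Limit = 0.

Final answer: 0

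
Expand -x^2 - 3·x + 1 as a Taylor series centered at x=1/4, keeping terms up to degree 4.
3/16 - 7·(x - 1/4)/2 - (x - 1/4)^2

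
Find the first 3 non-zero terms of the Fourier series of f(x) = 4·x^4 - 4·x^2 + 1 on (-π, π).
(208 - 32·π^2)·cos(x) + (-16 + 8·π^2)·cos(2·x) - 4·π^2/3 + 1 + 4·π^4/5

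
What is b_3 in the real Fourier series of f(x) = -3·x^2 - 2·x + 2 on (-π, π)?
b_3 = (1/π) ∫_{-π}^{π} f(x)·sin(3x) dx.
Evaluate the integral (use parity and integration by parts as needed): b_3 = -4/3.

Final answer: -4/3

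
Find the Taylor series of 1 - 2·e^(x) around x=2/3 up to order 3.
-2·e^(2/3) + 1 - 2·e^(2/3)·(x - 2/3) - e^(2/3)·(x - 2/3)^2 - e^(2/3)·(x - 2/3)^3/3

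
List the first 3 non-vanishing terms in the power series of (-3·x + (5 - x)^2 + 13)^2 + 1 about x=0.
245·x^2 - 988·x + 1445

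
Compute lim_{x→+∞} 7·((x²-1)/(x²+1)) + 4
Evaluate the dominant behaviour as x → +∞; each term tends to a finite value or vanishes.
Limit = 11.

Final answer: 11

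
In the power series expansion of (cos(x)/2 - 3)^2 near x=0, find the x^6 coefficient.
Expand to order 6: (cos(x)/2 - 3)^2 = -x^6/144 - x^4/24 + 5·x^2/4 + 25/4 + O(x^7).
The coefficient of x^6 is -1/144.

Final answer: -1/144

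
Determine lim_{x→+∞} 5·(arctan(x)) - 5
Evaluate the dominant behaviour as x → +∞; each term tends to a finite value or vanishes.
Limit = -5 + 5·π/2.

Final answer: -5 + 5·π/2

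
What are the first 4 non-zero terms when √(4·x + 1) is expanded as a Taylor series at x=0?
4·x^3 - 2·x^2 + 2·x + 1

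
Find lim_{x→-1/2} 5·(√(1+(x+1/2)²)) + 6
Direct substitution at x = -1/2 gives 11.

Final answer: 11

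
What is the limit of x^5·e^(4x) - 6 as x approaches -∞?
The product is a 0·∞ indeterminate form at x → -∞.
Rewrite the product as x^5 / e^(-4x) (an ∞/∞ form) and apply L'Hôpital, or use the standard hierarchy e^(4|x|) ≫ |x^5| as x → -∞.
The indeterminate product → 0, so the limit = -6.

Final answer: -6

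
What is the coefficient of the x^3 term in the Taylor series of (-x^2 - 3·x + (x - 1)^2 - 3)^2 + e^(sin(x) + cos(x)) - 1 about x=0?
Expand to order 3: (-x^2 - 3·x + (x - 1)^2 - 3)^2 + e^(sin(x) + cos(x)) - 1 = -e·x^3/2 + 25·x^2 + x·(e + 20) + e + 3 + O(x^4).
The coefficient of x^3 is -e/2.

Final answer: -e/2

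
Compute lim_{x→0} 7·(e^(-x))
Direct substitution at x = 0 gives 7.

Final answer: 7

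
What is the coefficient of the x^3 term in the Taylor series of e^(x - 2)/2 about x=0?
Expand to order 3: e^(x - 2)/2 = x^3·e^(-2)/12 + x^2·e^(-2)/4 + x·e^(-2)/2 + e^(-2)/2 + O(x^4).
The coefficient of x^3 is e^(-2)/12.

Final answer: e^(-2)/12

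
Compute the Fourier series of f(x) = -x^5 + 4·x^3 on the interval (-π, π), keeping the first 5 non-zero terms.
(-288 - 2·π^4 + 48·π^2)·sin(x) + (-9·π^2 + 27/2 + π^4)·sin(2·x) + (-2·π^4/3 - 224/81 + 112·π^2/27)·sin(3·x) + (-21·π^2/8 + 63/64 + π^4/2)·sin(4·x) + (-2·π^4/5 - 288/625 + 48·π^2/25)·sin(5·x)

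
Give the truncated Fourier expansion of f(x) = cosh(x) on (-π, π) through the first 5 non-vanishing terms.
-cos(x)·sinh(π)/π + 2·cos(2·x)·sinh(π)/(5·π) - cos(3·x)·sinh(π)/(5·π) + 2·cos(4·x)·sinh(π)/(17·π) + sinh(π)/π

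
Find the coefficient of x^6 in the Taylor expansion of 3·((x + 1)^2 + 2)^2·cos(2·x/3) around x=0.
Expand to order 6: 3·((x + 1)^2 + 2)^2·cos(2·x/3) = -514·x^6/1215 - 64·x^5/27 - 31·x^4/9 + 4·x^3 + 24·x^2 + 36·x + 27 + O(x^7).
The coefficient of x^6 is -514/1215.

Final answer: -514/1215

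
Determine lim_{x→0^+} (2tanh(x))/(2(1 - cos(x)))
Both numerator and denominator → 0 as x → 0^+; this is a 0/0 indeterminate form.
Expand each to leading order near x = 0: numerator ~ 2·x, denominator ~ x^2.
The limit of the ratio is ∞.

Final answer: ∞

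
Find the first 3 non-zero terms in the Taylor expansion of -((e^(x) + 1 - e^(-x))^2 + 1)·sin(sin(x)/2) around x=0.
-43·x^3/24 - 2·x^2 - x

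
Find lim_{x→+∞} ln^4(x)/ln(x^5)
This is an ∞/∞ indeterminate form as x → +∞.
Write ln(x^5) = 5·ln(x), reducing the quotient to ln^3(x)/5 → ∞.
Limit = ∞.

Final answer: ∞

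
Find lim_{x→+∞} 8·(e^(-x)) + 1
Evaluate the dominant behaviour as x → +∞; each term tends to a finite value or vanishes.
Limit = 1.

Final answer: 1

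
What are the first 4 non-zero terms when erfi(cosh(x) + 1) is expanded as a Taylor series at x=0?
331·x^6·e^(4)/(360·√(π)) + 13·x^4·e^(4)/(12·√(π)) + x^2·e^(4)/√(π) + erfi(2)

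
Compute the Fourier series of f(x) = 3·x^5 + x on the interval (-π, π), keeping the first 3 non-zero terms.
(-120·π^2 + 6·π^4 + 722)·sin(x) + (-3·π^4 - 47/2 + 15·π^2)·sin(2·x) + (-40·π^2/9 + 98/27 + 2·π^4)·sin(3·x)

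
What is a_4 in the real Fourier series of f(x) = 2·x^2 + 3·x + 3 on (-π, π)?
a_4 = (1/π) ∫_{-π}^{π} f(x)·cos(4x) dx.
Evaluate the integral (use parity and integration by parts as needed): a_4 = 1/2.

Final answer: 1/2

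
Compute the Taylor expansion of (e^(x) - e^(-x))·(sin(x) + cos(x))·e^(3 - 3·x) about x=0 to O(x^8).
-11353·x^7·e^(3)/2520 + 529·x^6·e^(3)/90 - 319·x^5·e^(3)/60 + 2·x^4·e^(3) + 7·x^3·e^(3)/3 - 4·x^2·e^(3) + 2·x·e^(3)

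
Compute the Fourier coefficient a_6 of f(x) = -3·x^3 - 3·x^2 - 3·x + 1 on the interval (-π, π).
a_6 = (1/π) ∫_{-π}^{π} f(x)·cos(6x) dx.
Evaluate the integral (use parity and integration by parts as needed): a_6 = -1/3.

Final answer: -1/3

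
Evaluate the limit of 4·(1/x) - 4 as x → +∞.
Evaluate the dominant behaviour as x → +∞; each term tends to a finite value or vanishes.
Limit = -4.

Final answer: -4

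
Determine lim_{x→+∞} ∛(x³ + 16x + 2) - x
This is an ∞ − ∞ indeterminate form.
Multiply by (A² + AB + B²)/(A² + AB + B²) where A = ∛(x³+16x + 2), B = x to use A³ − B³ = (A−B)(A²+AB+B²); the x³ terms cancel, leaving (16x + 2)/(A²+AB+B²) with denominator ~ 3x², so the limit is 0.
Limit = 0.

Final answer: 0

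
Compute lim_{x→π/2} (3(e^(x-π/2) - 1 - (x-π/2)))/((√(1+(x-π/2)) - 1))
Both numerator and denominator → 0 as x → π/2; this is a 0/0 indeterminate form.
Expand each to leading order near x = π/2: numerator ~ 3·(x - π/2)^2/2, denominator ~ (x - π/2)/2.
The limit of the ratio is 0.

Final answer: 0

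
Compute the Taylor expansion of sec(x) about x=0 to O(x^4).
x^2/2 + 1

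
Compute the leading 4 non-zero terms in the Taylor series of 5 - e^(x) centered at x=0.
-x^3/6 - x^2/2 - x + 4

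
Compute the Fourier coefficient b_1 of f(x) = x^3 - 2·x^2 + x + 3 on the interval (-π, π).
b_1 = (1/π) ∫_{-π}^{π} f(x)·sin(1x) dx.
Evaluate the integral (use parity and integration by parts as needed): b_1 = -10 + 2·π^2.

Final answer: -10 + 2·π^2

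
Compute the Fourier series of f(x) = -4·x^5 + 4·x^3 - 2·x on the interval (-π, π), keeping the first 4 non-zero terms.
(-1012 - 8·π^4 + 168·π^2)·sin(x) + (-24·π^2 + 38 + 4·π^4)·sin(2·x) + (-8·π^4/3 - 572/81 + 232·π^2/27)·sin(3·x) + (-9·π^2/2 + 43/16 + 2·π^4)·sin(4·x)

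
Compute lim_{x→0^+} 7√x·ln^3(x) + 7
The product is a 0·∞ indeterminate form at x → 0⁺.
Rewrite the product as 7·ln^3(x) / x^(-1/2) and apply L'Hôpital, or use the standard hierarchy x^(-1/2) ≫ |ln x|^3 as x → 0⁺.
The indeterminate product → 0, so the limit = 7.

Final answer: 7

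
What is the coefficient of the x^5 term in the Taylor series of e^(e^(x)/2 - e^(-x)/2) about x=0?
Expand to order 5: e^(e^(x)/2 - e^(-x)/2) = x^5/10 + 5·x^4/24 + x^3/3 + x^2/2 + x + 1 + O(x^6).
The coefficient of x^5 is 1/10.

Final answer: 1/10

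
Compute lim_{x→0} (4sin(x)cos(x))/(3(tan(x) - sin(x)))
Both numerator and denominator → 0 as x → 0; this is a 0/0 indeterminate form.
Expand each to leading order near x = 0: numerator ~ 4·x, denominator ~ 3·x^3/2.
The limit of the ratio is ∞.

Final answer: ∞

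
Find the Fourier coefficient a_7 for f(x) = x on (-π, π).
a_7 = (1/π) ∫_{-π}^{π} f(x)·cos(7x) dx.
Evaluate the integral (use parity and integration by parts as needed): a_7 = 0.

Final answer: 0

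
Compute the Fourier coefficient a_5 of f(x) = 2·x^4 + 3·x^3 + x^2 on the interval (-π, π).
a_5 = (1/π) ∫_{-π}^{π} f(x)·cos(5x) dx.
Evaluate the integral (use parity and integration by parts as needed): a_5 = -16·π^2/25 - 4/625.

Final answer: -16·π^2/25 - 4/625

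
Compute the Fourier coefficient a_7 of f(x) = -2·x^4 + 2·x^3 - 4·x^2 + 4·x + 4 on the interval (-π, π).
a_7 = (1/π) ∫_{-π}^{π} f(x)·cos(7x) dx.
Evaluate the integral (use parity and integration by parts as needed): a_7 = 688/2401 + 16·π^2/49.

Final answer: 688/2401 + 16·π^2/49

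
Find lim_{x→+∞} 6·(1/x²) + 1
Evaluate the dominant behaviour as x → +∞; each term tends to a finite value or vanishes.
Limit = 1.

Final answer: 1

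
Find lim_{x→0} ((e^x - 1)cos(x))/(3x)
Both numerator and denominator → 0 as x → 0; this is a 0/0 indeterminate form.
Expand each to leading order near x = 0: numerator ~ x, denominator ~ 3·x.
The limit of the ratio is 1/3.

Final answer: 1/3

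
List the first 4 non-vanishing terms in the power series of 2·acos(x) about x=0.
-3·x^5/20 - x^3/3 - 2·x + π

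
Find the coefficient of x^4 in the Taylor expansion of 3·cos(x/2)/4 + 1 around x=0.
Expand to order 4: 3·cos(x/2)/4 + 1 = x^4/512 - 3·x^2/32 + 7/4 + O(x^5).
The coefficient of x^4 is 1/512.

Final answer: 1/512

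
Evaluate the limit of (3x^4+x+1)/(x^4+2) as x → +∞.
This is an ∞/∞ indeterminate form as x → +∞.
Divide numerator and denominator by x^4 and let the lower-order terms vanish; the leading terms give 3/1 = 3.
Limit = 3.

Final answer: 3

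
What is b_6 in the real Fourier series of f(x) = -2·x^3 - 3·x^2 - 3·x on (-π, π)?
b_6 = (1/π) ∫_{-π}^{π} f(x)·sin(6x) dx.
Evaluate the integral (use parity and integration by parts as needed): b_6 = 8/9 + 2·π^2/3.

Final answer: 8/9 + 2·π^2/3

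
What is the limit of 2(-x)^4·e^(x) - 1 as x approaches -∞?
The product is a 0·∞ indeterminate form at x → -∞.
Rewrite the product as 2(-x)^4 / e^(-x) (an ∞/∞ form) and apply L'Hôpital, or use the standard hierarchy e^(|x|) ≫ |(-x)^4| as x → -∞.
The indeterminate product → 0, so the limit = -1.

Final answer: -1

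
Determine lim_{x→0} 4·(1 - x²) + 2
Direct substitution at x = 0 gives 6.

Final answer: 6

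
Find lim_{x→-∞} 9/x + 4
Evaluate the dominant behaviour as x → -∞; each term tends to a finite value or vanishes.
Limit = 4.

Final answer: 4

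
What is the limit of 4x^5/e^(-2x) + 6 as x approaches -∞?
The quotient is an ∞/∞ indeterminate form as x → -∞.
Compare growth rates of the dominant terms (exponentials ≫ polynomials ≫ logarithms), or apply L'Hôpital's rule; the quotient → 0.
Adding the constant: 0 + 6 = 6. Limit = 6.

Final answer: 6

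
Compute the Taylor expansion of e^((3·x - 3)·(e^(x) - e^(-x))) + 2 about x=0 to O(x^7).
16913·x^6/20 - 8377·x^5/20 + 187·x^4 - 73·x^3 + 24·x^2 - 6·x + 3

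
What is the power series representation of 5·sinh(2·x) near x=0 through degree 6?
4·x^5/3 + 20·x^3/3 + 10·x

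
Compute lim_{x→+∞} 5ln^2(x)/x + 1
The quotient is an ∞/∞ indeterminate form as x → +∞.
The polynomial denominator x dominates the logarithmic numerator (any positive power of x ≫ ln^2(x) as x → ∞), so the quotient → 0.
Adding the constant: 0 + 1 = 1. Limit = 1.

Final answer: 1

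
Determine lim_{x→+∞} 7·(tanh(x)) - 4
Evaluate the dominant behaviour as x → +∞; each term tends to a finite value or vanishes.
Limit = 3.

Final answer: 3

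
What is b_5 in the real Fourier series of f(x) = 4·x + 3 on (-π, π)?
b_5 = (1/π) ∫_{-π}^{π} f(x)·sin(5x) dx.
Evaluate the integral (use parity and integration by parts as needed): b_5 = 8/5.

Final answer: 8/5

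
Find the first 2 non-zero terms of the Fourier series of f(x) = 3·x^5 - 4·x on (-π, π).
(-120·π^2 + 6·π^4 + 712)·sin(x) + (-3·π^4 - 37/2 + 15·π^2)·sin(2·x)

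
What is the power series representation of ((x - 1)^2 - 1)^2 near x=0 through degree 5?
x^4 - 4·x^3 + 4·x^2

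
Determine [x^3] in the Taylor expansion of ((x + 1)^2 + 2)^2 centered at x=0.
Expand to order 3: ((x + 1)^2 + 2)^2 = 4·x^3 + 10·x^2 + 12·x + 9 + O(x^4).
The coefficient of x^3 is 4.

Final answer: 4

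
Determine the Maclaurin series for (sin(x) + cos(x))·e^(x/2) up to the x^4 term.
-31·x^4/384 - 13·x^3/48 + x^2/8 + 3·x/2 + 1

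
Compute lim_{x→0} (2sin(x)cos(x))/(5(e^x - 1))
Both numerator and denominator → 0 as x → 0; this is a 0/0 indeterminate form.
Expand each to leading order near x = 0: numerator ~ 2·x, denominator ~ 5·x.
The limit of the ratio is 2/5.

Final answer: 2/5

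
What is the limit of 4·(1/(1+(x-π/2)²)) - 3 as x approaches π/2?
Direct substitution at x = π/2 gives 1.

Final answer: 1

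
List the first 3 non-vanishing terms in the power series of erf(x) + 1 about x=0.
-2·x^3/(3·√(π)) + 2·x/√(π) + 1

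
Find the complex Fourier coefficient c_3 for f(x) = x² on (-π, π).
Compute the real Fourier coefficients first: a_3 = -4/9, b_3 = 0.
Then c_3 = (a_3 − i·b_3)/2 = -2/9.

Final answer: -2/9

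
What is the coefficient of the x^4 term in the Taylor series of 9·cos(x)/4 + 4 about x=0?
Expand to order 4: 9·cos(x)/4 + 4 = 3·x^4/32 - 9·x^2/8 + 25/4 + O(x^5).
The coefficient of x^4 is 3/32.

Final answer: 3/32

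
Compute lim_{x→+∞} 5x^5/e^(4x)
This is an ∞/∞ indeterminate form as x → +∞.
The exponential denominator e^(4x) dominates the polynomial numerator (e^x ≫ x^5 as x → ∞), so the quotient → 0.
Limit = 0.

Final answer: 0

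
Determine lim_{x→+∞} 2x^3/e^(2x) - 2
The quotient is an ∞/∞ indeterminate form as x → +∞.
The exponential denominator e^(2x) dominates the polynomial numerator (e^x ≫ x^3 as x → ∞), so the quotient → 0.
Adding the constant: 0 - 2 = -2. Limit = -2.

Final answer: -2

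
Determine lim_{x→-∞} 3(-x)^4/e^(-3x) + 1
The quotient is an ∞/∞ indeterminate form as x → -∞.
Compare growth rates of the dominant terms (exponentials ≫ polynomials ≫ logarithms), or apply L'Hôpital's rule; the quotient → 0.
Adding the constant: 0 + 1 = 1. Limit = 1.

Final answer: 1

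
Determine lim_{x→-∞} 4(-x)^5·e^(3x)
This is a 0·∞ indeterminate form at x → -∞.
Rewrite the product as 4(-x)^5 / e^(-3x) (an ∞/∞ form) and apply L'Hôpital, or use the standard hierarchy e^(3|x|) ≫ |(-x)^5| as x → -∞.
The indeterminate product → 0, so the limit = 0.

Final answer: 0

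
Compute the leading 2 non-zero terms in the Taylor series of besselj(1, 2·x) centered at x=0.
-x^3/2 + x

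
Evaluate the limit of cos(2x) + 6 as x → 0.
Direct substitution at x = 0 gives 7.

Final answer: 7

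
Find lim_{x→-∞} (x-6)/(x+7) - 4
Evaluate the dominant behaviour as x → -∞; each term tends to a finite value or vanishes.
Limit = -3.

Final answer: -3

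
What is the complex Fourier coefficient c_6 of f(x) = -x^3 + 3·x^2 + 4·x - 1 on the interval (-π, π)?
Compute the real Fourier coefficients first: a_6 = 1/3, b_6 = -25/18 + π^2/3.
Then c_6 = (a_6 − i·b_6)/2 = 1/6 - i·π^2/6 + 25·i/36.

Final answer: 1/6 - i·π^2/6 + 25·i/36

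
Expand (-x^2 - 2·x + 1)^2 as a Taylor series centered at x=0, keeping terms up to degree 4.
x^4 + 4·x^3 + 2·x^2 - 4·x + 1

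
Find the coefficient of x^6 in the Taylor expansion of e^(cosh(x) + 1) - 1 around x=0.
Expand to order 6: e^(cosh(x) + 1) - 1 = 31·x^6·e^(2)/720 + x^4·e^(2)/6 + x^2·e^(2)/2 - 1 + e^(2) + O(x^7).
The coefficient of x^6 is 31·e^(2)/720.

Final answer: 31·e^(2)/720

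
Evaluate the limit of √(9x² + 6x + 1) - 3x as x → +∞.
As x → +∞: multiply by the conjugate to get (6x+1)/(√(9x²+6x+1)+3x); the denominator ~ 6x, so the limit is 6/6 = 1.
Limit = 1.

Final answer: 1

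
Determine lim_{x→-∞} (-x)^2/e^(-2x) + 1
The quotient is an ∞/∞ indeterminate form as x → -∞.
Compare growth rates of the dominant terms (exponentials ≫ polynomials ≫ logarithms), or apply L'Hôpital's rule; the quotient → 0.
Adding the constant: 0 + 1 = 1. Limit = 1.

Final answer: 1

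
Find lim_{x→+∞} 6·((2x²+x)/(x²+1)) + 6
Evaluate the dominant behaviour as x → +∞; each term tends to a finite value or vanishes.
Limit = 18.

Final answer: 18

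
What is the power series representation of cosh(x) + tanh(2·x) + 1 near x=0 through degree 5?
64·x^5/15 + x^4/24 - 8·x^3/3 + x^2/2 + 2·x + 2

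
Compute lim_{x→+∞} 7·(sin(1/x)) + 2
Evaluate the dominant behaviour as x → +∞; each term tends to a finite value or vanishes.
Limit = 2.

Final answer: 2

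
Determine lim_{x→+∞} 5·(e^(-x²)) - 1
Evaluate the dominant behaviour as x → +∞; each term tends to a finite value or vanishes.
Limit = -1.

Final answer: -1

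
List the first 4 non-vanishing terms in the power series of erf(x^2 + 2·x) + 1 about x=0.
-16·x^3/(3·√(π)) + 2·x^2/√(π) + 4·x/√(π) + 1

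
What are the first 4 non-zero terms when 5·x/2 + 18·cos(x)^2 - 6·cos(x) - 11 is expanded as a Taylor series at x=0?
23·x^4/4 - 15·x^2 + 5·x/2 + 1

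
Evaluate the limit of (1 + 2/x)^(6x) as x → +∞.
As x → +∞: write (1 + 2/x)^(6x) = ((1 + 2/x)^x)^6 → (e^2)^6 = e^12.
Limit = e^(12).

Final answer: e^(12)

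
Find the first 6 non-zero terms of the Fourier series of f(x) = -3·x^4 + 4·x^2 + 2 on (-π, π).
(-160 + 24·π^2)·cos(x) + (13 - 6·π^2)·cos(2·x) + (-32/9 + 8·π^2/3)·cos(3·x) + (25/16 - 3·π^2/2)·cos(4·x) + (-544/625 + 24·π^2/25)·cos(5·x) - 3·π^4/5 + 2 + 4·π^2/3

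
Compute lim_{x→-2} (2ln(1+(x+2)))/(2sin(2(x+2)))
Both numerator and denominator → 0 as x → -2; this is a 0/0 indeterminate form.
Expand each to leading order near x = -2: numerator ~ 2·(x + 2), denominator ~ 4·(x + 2).
The limit of the ratio is 1/2.

Final answer: 1/2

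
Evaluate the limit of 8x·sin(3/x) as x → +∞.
As x → +∞: let u = 3/x → 0⁺; then 8·x·sin(3/x) = 8·3·sin(u)/u → 8·3·1 = 24.
Limit = 24.

Final answer: 24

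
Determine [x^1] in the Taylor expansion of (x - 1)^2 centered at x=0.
Expand to order 1: (x - 1)^2 = 1 - 2·x + O(x^2).
The coefficient of x^1 is -2.

Final answer: -2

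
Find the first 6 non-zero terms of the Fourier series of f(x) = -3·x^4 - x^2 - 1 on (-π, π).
(-140 + 24·π^2)·cos(x) + (8 - 6·π^2)·cos(2·x) + (-4/3 + 8·π^2/3)·cos(3·x) + (5/16 - 3·π^2/2)·cos(4·x) + (-44/625 + 24·π^2/25)·cos(5·x) - 3·π^4/5 - π^2/3 - 1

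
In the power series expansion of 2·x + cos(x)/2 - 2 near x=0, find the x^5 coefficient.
Expand to order 5: 2·x + cos(x)/2 - 2 = x^4/48 - x^2/4 + 2·x - 3/2 + O(x^6).
The coefficient of x^5 is 0.

Final answer: 0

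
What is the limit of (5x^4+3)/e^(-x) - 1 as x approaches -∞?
The quotient is an ∞/∞ indeterminate form as x → -∞.
Compare growth rates of the dominant terms (exponentials ≫ polynomials ≫ logarithms), or apply L'Hôpital's rule; the quotient → 0.
Adding the constant: 0 - 1 = -1. Limit = -1.

Final answer: -1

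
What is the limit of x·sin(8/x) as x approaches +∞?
As x → +∞: let u = 8/x → 0⁺; then x·sin(8/x) = 8·sin(u)/u → 8·1 = 8.
Limit = 8.

Final answer: 8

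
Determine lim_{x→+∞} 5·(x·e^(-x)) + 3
Evaluate the dominant behaviour as x → +∞; each term tends to a finite value or vanishes.
Limit = 3.

Final answer: 3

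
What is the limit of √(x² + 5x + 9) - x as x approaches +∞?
This is an ∞ − ∞ indeterminate form.
Multiply and divide by the conjugate √(x²+5x + 9) + x; the x² terms cancel, leaving (5x + 9)/(√(x²+5x + 9)+x) → 5/2.
Limit = 5/2.

Final answer: 5/2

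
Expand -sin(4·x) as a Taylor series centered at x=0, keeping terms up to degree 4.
32·x^3/3 - 4·x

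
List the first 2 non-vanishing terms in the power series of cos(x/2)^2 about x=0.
1 - x^2/4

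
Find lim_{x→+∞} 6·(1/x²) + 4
Evaluate the dominant behaviour as x → +∞; each term tends to a finite value or vanishes.
Limit = 4.

Final answer: 4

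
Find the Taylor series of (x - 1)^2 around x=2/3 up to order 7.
1/9 - 2·(x - 2/3)/3 + (x - 2/3)^2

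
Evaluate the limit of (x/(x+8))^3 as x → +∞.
As x → +∞: x/(x+8) = 1/(1 + 8/x) → 1, and the 3rd power of a limit-1 base also → 1.
Limit = 1.

Final answer: 1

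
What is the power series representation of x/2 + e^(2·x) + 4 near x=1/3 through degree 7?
e^(2/3) + 25/6 + (1/2 + 2·e^(2/3))·(x - 1/3) + 2·e^(2/3)·(x - 1/3)^2 + 4·e^(2/3)·(x - 1/3)^3/3 + 2·e^(2/3)·(x - 1/3)^4/3 + 4·e^(2/3)·(x - 1/3)^5/15 + 4·e^(2/3)·(x - 1/3)^6/45 + 8·e^(2/3)·(x - 1/3)^7/315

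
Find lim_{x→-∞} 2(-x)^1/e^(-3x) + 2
The quotient is an ∞/∞ indeterminate form as x → -∞.
Compare growth rates of the dominant terms (exponentials ≫ polynomials ≫ logarithms), or apply L'Hôpital's rule; the quotient → 0.
Adding the constant: 0 + 2 = 2. Limit = 2.

Final answer: 2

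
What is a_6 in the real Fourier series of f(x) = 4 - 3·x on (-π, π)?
a_6 = (1/π) ∫_{-π}^{π} f(x)·cos(6x) dx.
Evaluate the integral (use parity and integration by parts as needed): a_6 = 0.

Final answer: 0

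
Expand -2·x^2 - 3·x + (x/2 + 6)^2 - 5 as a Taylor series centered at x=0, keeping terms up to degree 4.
-7·x^2/4 + 3·x + 31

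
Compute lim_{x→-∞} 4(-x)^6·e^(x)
This is a 0·∞ indeterminate form at x → -∞.
Rewrite the product as 4(-x)^6 / e^(-x) (an ∞/∞ form) and apply L'Hôpital, or use the standard hierarchy e^(|x|) ≫ |(-x)^6| as x → -∞.
The indeterminate product → 0, so the limit = 0.

Final answer: 0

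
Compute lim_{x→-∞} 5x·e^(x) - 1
The product is a 0·∞ indeterminate form at x → -∞.
Rewrite the product as 5x / e^(-x) (an ∞/∞ form) and apply L'Hôpital, or use the standard hierarchy e^(|x|) ≫ |x| as x → -∞.
The indeterminate product → 0, so the limit = -1.

Final answer: -1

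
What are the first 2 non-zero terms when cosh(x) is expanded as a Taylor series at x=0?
x^2/2 + 1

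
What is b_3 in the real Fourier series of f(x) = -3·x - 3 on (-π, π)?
b_3 = (1/π) ∫_{-π}^{π} f(x)·sin(3x) dx.
Evaluate the integral (use parity and integration by parts as needed): b_3 = -2.

Final answer: -2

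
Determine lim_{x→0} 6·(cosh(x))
Direct substitution at x = 0 gives 6.

Final answer: 6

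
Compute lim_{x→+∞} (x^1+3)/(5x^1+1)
This is an ∞/∞ indeterminate form as x → +∞.
Divide numerator and denominator by x and let the lower-order terms vanish; the leading terms give 1/5.
Limit = 1/5.

Final answer: 1/5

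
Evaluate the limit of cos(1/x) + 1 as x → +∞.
Evaluate the dominant behaviour as x → +∞; each term tends to a finite value or vanishes.
Limit = 2.

Final answer: 2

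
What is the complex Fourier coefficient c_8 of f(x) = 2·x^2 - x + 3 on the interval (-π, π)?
Compute the real Fourier coefficients first: a_8 = 1/8, b_8 = 1/4.
Then c_8 = (a_8 − i·b_8)/2 = 1/16 - i/8.

Final answer: 1/16 - i/8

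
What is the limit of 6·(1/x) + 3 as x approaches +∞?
Evaluate the dominant behaviour as x → +∞; each term tends to a finite value or vanishes.
Limit = 3.

Final answer: 3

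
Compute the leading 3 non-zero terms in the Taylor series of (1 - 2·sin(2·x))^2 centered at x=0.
16·x^2 - 8·x + 1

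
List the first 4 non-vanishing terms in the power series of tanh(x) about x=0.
-17·x^7/315 + 2·x^5/15 - x^3/3 + x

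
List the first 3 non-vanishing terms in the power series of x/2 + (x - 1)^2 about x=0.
x^2 - 3·x/2 + 1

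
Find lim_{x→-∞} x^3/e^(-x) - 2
The quotient is an ∞/∞ indeterminate form as x → -∞.
Compare growth rates of the dominant terms (exponentials ≫ polynomials ≫ logarithms), or apply L'Hôpital's rule; the quotient → 0.
Adding the constant: 0 - 2 = -2. Limit = -2.

Final answer: -2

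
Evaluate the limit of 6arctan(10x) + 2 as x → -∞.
Evaluate the dominant behaviour as x → -∞; each term tends to a finite value or vanishes.
Limit = 2 - 3·π.

Final answer: 2 - 3·π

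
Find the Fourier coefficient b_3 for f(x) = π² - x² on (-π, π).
b_3 = (1/π) ∫_{-π}^{π} f(x)·sin(3x) dx.
Evaluate the integral (use parity and integration by parts as needed): b_3 = 0.

Final answer: 0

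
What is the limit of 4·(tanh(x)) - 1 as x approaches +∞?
Evaluate the dominant behaviour as x → +∞; each term tends to a finite value or vanishes.
Limit = 3.

Final answer: 3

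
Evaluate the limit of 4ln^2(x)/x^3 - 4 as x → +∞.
The quotient is an ∞/∞ indeterminate form as x → +∞.
The polynomial denominator x^3 dominates the logarithmic numerator (any positive power of x ≫ ln^2(x) as x → ∞), so the quotient → 0.
Adding the constant: 0 - 4 = -4. Limit = -4.

Final answer: -4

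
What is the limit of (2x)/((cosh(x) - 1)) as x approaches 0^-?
Both numerator and denominator → 0 as x → 0^-; this is a 0/0 indeterminate form.
Expand each to leading order near x = 0: numerator ~ 2·x, denominator ~ x^2/2.
The limit of the ratio is -∞.

Final answer: -∞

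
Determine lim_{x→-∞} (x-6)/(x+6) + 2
Evaluate the dominant behaviour as x → -∞; each term tends to a finite value or vanishes.
Limit = 3.

Final answer: 3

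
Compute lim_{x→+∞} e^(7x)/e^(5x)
This is an ∞/∞ indeterminate form as x → +∞.
Rewrite e^(7x)/e^(5x) = e^((7−5)x) = e^(2x); the exponent coefficient is 2 > 0 so e^(2x) → ∞.
Limit = ∞.

Final answer: ∞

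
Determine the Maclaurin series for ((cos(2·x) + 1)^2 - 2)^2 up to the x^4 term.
272·x^4/3 - 32·x^2 + 4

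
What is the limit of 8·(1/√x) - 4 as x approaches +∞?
Evaluate the dominant behaviour as x → +∞; each term tends to a finite value or vanishes.
Limit = -4.

Final answer: -4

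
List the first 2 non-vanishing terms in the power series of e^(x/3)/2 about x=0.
x/6 + 1/2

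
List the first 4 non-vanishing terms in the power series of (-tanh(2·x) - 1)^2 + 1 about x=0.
-16·x^3/3 + 4·x^2 + 4·x + 2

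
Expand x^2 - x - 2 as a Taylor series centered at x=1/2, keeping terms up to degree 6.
-9/4 + (x - 1/2)^2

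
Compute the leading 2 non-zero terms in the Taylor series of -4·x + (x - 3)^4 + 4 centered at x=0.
85 - 112·x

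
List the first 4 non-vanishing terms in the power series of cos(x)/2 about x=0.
-x^6/1440 + x^4/48 - x^2/4 + 1/2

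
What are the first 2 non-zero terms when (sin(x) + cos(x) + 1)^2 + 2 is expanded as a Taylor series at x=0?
4·x + 6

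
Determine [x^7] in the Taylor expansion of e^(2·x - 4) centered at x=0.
Expand to order 7: e^(2·x - 4) = 8·x^7·e^(-4)/315 + 4·x^6·e^(-4)/45 + 4·x^5·e^(-4)/15 + 2·x^4·e^(-4)/3 + 4·x^3·e^(-4)/3 + 2·x^2·e^(-4) + 2·x·e^(-4) + e^(-4) + O(x^8).
The coefficient of x^7 is 8·e^(-4)/315.

Final answer: 8·e^(-4)/315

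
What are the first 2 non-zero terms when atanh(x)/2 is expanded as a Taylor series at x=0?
x^3/6 + x/2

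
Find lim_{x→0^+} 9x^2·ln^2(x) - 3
The product is a 0·∞ indeterminate form at x → 0⁺.
Rewrite the product as 9·ln^2(x) / x^(-2) and apply L'Hôpital, or use the standard hierarchy x^(-2) ≫ |ln x|^2 as x → 0⁺.
The indeterminate product → 0, so the limit = -3.

Final answer: -3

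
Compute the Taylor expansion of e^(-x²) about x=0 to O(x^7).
-x^6/6 + x^4/2 - x^2 + 1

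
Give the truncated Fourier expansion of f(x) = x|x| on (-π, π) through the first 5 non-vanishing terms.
(-8 + 2·π^2)·sin(x)/π - π·sin(2·x) + (-8 + 18·π^2)·sin(3·x)/(27·π) - π·sin(4·x)/2 + (-8 + 50·π^2)·sin(5·x)/(125·π)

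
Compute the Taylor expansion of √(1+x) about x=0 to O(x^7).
-21·x^6/1024 + 7·x^5/256 - 5·x^4/128 + x^3/16 - x^2/8 + x/2 + 1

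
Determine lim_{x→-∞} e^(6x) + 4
Evaluate the dominant behaviour as x → -∞; each term tends to a finite value or vanishes.
Limit = 4.

Final answer: 4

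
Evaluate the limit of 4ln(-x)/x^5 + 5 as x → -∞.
The quotient is an ∞/∞ indeterminate form as x → -∞.
Compare growth rates of the dominant terms (exponentials ≫ polynomials ≫ logarithms), or apply L'Hôpital's rule; the quotient → 0.
Adding the constant: 0 + 5 = 5. Limit = 5.

Final answer: 5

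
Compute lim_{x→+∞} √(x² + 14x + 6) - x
This is an ∞ − ∞ indeterminate form.
Multiply and divide by the conjugate √(x²+14x + 6) + x; the x² terms cancel, leaving (14x + 6)/(√(x²+14x + 6)+x) → 14/2 = 7.
Limit = 7.

Final answer: 7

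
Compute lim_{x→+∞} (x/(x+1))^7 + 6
As x → +∞: x/(x+1) = 1/(1 + 1/x) → 1, and the 7th power of a limit-1 base also → 1; with the additive constant, 1 + 6 = 7.
Limit = 7.

Final answer: 7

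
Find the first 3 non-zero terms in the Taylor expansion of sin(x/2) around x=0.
x^5/3840 - x^3/48 + x/2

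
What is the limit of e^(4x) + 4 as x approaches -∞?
Evaluate the dominant behaviour as x → -∞; each term tends to a finite value or vanishes.
Limit = 4.

Final answer: 4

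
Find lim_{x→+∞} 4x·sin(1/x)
As x → +∞: let u = 1/x → 0⁺; then 4·x·sin(1/x) = 4·1·sin(u)/u → 4·1·1 = 4.
Limit = 4.

Final answer: 4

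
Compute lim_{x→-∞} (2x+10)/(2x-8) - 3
Evaluate the dominant behaviour as x → -∞; each term tends to a finite value or vanishes.
Limit = -2.

Final answer: -2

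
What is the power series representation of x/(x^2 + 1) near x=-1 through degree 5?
-1/2 + (x + 1)^2/4 + (x + 1)^3/4 + (x + 1)^4/8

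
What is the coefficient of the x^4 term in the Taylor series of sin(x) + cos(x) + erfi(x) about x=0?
Expand to order 4: sin(x) + cos(x) + erfi(x) = x^4/24 + x^3·(-1/6 + 2/(3·√(π))) - x^2/2 + x·(1 + 2/√(π)) + 1 + O(x^5).
The coefficient of x^4 is 1/24.

Final answer: 1/24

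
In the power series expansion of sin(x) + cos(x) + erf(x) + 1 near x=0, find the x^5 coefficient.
Expand to order 5: sin(x) + cos(x) + erf(x) + 1 = x^5·(1/120 + 1/(5·√(π))) + x^4/24 + x^3·(-2/(3·√(π)) - 1/6) - x^2/2 + x·(1 + 2/√(π)) + 2 + O(x^6).
The coefficient of x^5 is 1/120 + 1/(5·√(π)).

Final answer: 1/120 + 1/(5·√(π))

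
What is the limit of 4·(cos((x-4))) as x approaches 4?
Direct substitution at x = 4 gives 4.

Final answer: 4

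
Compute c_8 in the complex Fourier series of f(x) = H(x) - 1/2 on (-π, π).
Compute the real Fourier coefficients first: a_8 = 0, b_8 = 0.
Then c_8 = (a_8 − i·b_8)/2 = 0.

Final answer: 0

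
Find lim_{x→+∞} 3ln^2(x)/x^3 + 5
The quotient is an ∞/∞ indeterminate form as x → +∞.
The polynomial denominator x^3 dominates the logarithmic numerator (any positive power of x ≫ ln^2(x) as x → ∞), so the quotient → 0.
Adding the constant: 0 + 5 = 5. Limit = 5.

Final answer: 5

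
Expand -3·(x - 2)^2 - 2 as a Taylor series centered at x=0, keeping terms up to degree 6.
-3·x^2 + 12·x - 14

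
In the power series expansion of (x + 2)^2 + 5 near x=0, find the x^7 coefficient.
Expand to order 7: (x + 2)^2 + 5 = x^2 + 4·x + 9 + O(x^8).
The coefficient of x^7 is 0.

Final answer: 0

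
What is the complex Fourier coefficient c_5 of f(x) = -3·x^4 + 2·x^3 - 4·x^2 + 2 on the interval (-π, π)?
Compute the real Fourier coefficients first: a_5 = 256/625 + 24·π^2/25, b_5 = -24/125 + 4·π^2/5.
Then c_5 = (a_5 − i·b_5)/2 = 128/625 + 12·π^2/25 - 2·i·π^2/5 + 12·i/125.

Final answer: 128/625 + 12·π^2/25 - 2·i·π^2/5 + 12·i/125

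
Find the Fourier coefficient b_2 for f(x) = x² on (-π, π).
b_2 = (1/π) ∫_{-π}^{π} f(x)·sin(2x) dx.
Evaluate the integral (use parity and integration by parts as needed): b_2 = 0.

Final answer: 0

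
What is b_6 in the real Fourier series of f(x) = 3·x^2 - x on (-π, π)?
b_6 = (1/π) ∫_{-π}^{π} f(x)·sin(6x) dx.
Evaluate the integral (use parity and integration by parts as needed): b_6 = 1/3.

Final answer: 1/3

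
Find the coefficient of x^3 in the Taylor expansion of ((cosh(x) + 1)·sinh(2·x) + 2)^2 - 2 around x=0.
Expand to order 3: ((cosh(x) + 1)·sinh(2·x) + 2)^2 - 2 = 44·x^3/3 + 16·x^2 + 16·x + 2 + O(x^4).
The coefficient of x^3 is 44/3.

Final answer: 44/3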